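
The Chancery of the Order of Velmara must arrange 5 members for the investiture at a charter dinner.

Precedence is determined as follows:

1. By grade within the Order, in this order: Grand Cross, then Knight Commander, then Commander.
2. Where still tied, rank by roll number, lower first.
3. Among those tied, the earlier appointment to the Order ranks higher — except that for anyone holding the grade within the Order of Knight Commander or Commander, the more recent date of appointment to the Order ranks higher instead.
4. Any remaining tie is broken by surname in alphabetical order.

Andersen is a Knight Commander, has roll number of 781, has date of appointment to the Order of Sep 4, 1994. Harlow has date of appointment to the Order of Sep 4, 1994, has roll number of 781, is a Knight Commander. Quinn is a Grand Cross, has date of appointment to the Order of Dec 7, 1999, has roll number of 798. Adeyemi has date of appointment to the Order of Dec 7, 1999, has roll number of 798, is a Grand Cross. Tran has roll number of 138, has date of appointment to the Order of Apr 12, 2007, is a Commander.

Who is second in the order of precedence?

Quinn

By grade within the Order: Adeyemi and Quinn (Grand Cross); then Andersen and Harlow (Knight Commander); then Tran (Commander).
Adeyemi and Quinn both have roll number 798, so the next rule applies.
Adeyemi and Quinn both have date of appointment to the Order Dec 7, 1999, so the next rule applies.
Among Adeyemi and Quinn, alphabetically by surname: Adeyemi before Quinn.
Andersen and Harlow both have roll number 781, so the next rule applies.
Andersen and Harlow both have date of appointment to the Order Sep 4, 1994, so the next rule applies.
Among Andersen and Harlow, alphabetically by surname: Andersen before Harlow.
Order: Adeyemi, Quinn, Andersen, Harlow, Tran.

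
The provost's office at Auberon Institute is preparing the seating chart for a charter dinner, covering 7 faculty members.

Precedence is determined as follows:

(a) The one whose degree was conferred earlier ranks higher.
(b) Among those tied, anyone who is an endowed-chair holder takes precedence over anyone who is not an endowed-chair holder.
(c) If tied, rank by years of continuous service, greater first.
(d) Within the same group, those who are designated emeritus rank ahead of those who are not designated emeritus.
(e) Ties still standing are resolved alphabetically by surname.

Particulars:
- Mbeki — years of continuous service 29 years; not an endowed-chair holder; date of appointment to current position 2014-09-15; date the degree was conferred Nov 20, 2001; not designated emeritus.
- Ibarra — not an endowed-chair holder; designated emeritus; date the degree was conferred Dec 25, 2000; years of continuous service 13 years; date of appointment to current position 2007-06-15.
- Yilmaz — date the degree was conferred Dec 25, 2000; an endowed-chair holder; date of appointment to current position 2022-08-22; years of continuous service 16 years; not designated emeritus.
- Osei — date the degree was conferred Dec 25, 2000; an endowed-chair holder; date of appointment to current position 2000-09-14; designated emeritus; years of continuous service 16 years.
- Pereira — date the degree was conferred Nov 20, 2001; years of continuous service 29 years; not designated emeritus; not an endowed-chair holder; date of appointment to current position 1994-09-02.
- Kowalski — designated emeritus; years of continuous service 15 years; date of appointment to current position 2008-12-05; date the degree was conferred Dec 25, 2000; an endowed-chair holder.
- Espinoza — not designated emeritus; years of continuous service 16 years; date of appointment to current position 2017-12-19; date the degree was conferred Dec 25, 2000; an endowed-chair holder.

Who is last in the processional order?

Pereira

By date the degree was conferred (earlier first): Osei, Espinoza, Yilmaz, Kowalski and Ibarra (each Dec 25, 2000); then Mbeki and Pereira (both Nov 20, 2001).
Among Osei, Espinoza, Yilmaz, Kowalski and Ibarra, an endowed-chair holder before not an endowed-chair holder: Osei, Espinoza, Yilmaz and Kowalski (an endowed-chair holder) before Ibarra (not an endowed-chair holder).
Among Osei, Espinoza, Yilmaz and Kowalski, by years of continuous service (higher first): Osei, Espinoza and Yilmaz (16 years) before Kowalski (15 years).
Among Osei, Espinoza and Yilmaz, designated emeritus before not designated emeritus: Osei (designated emeritus) before Espinoza and Yilmaz (not designated emeritus).
Among Espinoza and Yilmaz, alphabetically by surname: Espinoza before Yilmaz.
Mbeki and Pereira are each not an endowed-chair holder, so the next rule applies.
Mbeki and Pereira both have years of continuous service 29 years, so the next rule applies.
Mbeki and Pereira are each not designated emeritus, so the next rule applies.
Among Mbeki and Pereira, alphabetically by surname: Mbeki before Pereira.
Order: Osei, Espinoza, Yilmaz, Kowalski, Ibarra, Mbeki, Pereira.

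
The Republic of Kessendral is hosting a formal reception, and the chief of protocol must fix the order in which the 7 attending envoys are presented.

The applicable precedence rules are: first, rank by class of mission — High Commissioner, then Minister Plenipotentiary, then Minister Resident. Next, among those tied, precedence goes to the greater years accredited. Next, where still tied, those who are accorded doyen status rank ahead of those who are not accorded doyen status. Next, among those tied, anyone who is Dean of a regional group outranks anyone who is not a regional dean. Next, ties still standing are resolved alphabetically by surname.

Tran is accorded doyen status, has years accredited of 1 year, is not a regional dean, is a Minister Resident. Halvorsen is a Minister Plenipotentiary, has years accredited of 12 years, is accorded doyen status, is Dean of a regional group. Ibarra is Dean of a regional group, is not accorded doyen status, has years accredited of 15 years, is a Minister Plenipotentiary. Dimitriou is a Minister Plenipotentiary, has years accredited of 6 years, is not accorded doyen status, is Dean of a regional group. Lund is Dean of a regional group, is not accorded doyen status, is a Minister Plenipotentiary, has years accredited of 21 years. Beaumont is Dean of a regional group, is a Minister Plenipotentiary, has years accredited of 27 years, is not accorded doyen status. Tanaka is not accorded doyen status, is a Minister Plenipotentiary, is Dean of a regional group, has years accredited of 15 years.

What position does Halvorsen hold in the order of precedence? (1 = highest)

By class of mission: Beaumont, Lund, Ibarra, Tanaka, Halvorsen and Dimitriou (Minister Plenipotentiary); then Tran (Minister Resident).
Among Beaumont, Lund, Ibarra, Tanaka, Halvorsen and Dimitriou, by years accredited (higher first): Beaumont (27 years) before Lund (21 years) before Ibarra and Tanaka (15 years) before Halvorsen (12 years) before Dimitriou (6 years).
Ibarra and Tanaka are each not accorded doyen status, so the next rule applies.
Ibarra and Tanaka are each Dean of a regional group, so the next rule applies.
Among Ibarra and Tanaka, alphabetically by surname: Ibarra before Tanaka.
Order: Beaumont, Lund, Ibarra, Tanaka, Halvorsen, Dimitriou, Tran. So position 5.

5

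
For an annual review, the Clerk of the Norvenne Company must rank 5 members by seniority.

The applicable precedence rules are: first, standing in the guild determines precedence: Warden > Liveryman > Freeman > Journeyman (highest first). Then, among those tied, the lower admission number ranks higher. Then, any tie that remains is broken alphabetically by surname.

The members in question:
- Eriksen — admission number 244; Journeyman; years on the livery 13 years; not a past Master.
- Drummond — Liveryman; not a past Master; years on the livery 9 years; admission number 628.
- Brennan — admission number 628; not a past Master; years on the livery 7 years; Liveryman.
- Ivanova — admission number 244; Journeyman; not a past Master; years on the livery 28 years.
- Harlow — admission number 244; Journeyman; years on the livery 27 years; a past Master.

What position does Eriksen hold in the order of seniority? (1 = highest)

3

By standing in the guild: Brennan and Drummond (Liveryman); then Eriksen, Harlow and Ivanova (Journeyman).
Brennan and Drummond both have admission number 628, so the next rule applies.
Among Brennan and Drummond, alphabetically by surname: Brennan before Drummond.
Eriksen, Harlow and Ivanova all have admission number 244, so the next rule applies.
Among Eriksen, Harlow and Ivanova, alphabetically by surname: Eriksen before Harlow before Ivanova.
Order: Brennan, Drummond, Eriksen, Harlow, Ivanova. So position 3.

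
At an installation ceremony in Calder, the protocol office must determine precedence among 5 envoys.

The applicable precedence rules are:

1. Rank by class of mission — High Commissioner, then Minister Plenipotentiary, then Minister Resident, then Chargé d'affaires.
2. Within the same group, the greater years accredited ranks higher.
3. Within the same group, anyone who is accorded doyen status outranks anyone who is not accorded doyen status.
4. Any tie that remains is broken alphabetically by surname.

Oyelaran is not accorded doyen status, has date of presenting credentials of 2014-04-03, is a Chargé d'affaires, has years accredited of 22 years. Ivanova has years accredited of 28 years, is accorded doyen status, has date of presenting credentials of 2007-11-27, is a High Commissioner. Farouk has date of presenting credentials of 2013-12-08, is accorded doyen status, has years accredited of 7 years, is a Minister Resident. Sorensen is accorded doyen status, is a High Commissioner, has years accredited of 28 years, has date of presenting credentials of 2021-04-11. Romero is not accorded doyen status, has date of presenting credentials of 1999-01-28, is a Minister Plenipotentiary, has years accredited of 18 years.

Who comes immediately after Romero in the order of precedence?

By class of mission: Ivanova and Sorensen (High Commissioner); then Romero (Minister Plenipotentiary); then Farouk (Minister Resident); then Oyelaran (Chargé d'affaires).
Ivanova and Sorensen both have years accredited 28 years, so the next rule applies.
Ivanova and Sorensen are each accorded doyen status, so the next rule applies.
Among Ivanova and Sorensen, alphabetically by surname: Ivanova before Sorensen.
Order: Ivanova, Sorensen, Romero, Farouk, Oyelaran.

Farouk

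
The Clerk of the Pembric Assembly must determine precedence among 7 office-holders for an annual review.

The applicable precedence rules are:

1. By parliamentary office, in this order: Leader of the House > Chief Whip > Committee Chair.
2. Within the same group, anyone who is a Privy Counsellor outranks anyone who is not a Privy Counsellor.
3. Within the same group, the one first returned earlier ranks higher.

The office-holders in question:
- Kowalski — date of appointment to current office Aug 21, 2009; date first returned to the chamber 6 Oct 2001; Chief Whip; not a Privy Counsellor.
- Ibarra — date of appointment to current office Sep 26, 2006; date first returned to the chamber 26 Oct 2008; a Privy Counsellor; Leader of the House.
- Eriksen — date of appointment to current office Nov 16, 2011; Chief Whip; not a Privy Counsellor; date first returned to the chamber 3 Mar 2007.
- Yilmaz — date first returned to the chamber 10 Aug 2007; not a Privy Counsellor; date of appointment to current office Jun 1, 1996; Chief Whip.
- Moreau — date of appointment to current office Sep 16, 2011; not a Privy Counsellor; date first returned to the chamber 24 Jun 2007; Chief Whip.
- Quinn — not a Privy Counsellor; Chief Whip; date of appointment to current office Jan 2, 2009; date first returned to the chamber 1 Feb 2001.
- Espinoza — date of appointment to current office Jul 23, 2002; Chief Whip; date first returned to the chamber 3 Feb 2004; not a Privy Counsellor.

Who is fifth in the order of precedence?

By parliamentary office: Ibarra (Leader of the House); then Quinn, Kowalski, Espinoza, Eriksen, Moreau and Yilmaz (Chief Whip).
Quinn, Kowalski, Espinoza, Eriksen, Moreau and Yilmaz are each not a Privy Counsellor, so the next rule applies.
Among Quinn, Kowalski, Espinoza, Eriksen, Moreau and Yilmaz, by date first returned to the chamber (earlier first): Quinn (1 Feb 2001) before Kowalski (6 Oct 2001) before Espinoza (3 Feb 2004) before Eriksen (3 Mar 2007) before Moreau (24 Jun 2007) before Yilmaz (10 Aug 2007).
Order: Ibarra, Quinn, Kowalski, Espinoza, Eriksen, Moreau, Yilmaz.

Eriksen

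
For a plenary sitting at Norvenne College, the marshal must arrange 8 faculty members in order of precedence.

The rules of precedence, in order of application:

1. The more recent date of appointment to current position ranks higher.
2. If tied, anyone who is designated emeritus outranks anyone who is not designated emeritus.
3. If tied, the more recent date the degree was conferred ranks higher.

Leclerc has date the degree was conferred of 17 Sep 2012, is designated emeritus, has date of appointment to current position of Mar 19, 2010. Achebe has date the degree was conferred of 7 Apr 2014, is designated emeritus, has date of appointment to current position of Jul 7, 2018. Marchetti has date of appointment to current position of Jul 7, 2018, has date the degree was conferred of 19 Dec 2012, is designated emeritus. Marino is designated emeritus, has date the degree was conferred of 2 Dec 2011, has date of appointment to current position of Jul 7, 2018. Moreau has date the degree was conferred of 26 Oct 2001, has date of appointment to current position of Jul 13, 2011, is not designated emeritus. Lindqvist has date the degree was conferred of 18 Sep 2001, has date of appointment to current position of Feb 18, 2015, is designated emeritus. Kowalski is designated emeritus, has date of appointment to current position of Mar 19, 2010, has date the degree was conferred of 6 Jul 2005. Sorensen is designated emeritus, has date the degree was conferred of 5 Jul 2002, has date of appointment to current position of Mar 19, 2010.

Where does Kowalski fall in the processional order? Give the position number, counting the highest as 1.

By date of appointment to current position (later first): Achebe, Marchetti and Marino (each Jul 7, 2018); then Lindqvist (Feb 18, 2015); then Moreau (Jul 13, 2011); then Leclerc, Kowalski and Sorensen (each Mar 19, 2010).
Achebe, Marchetti and Marino are each designated emeritus, so the next rule applies.
Among Achebe, Marchetti and Marino, by date the degree was conferred (later first): Achebe (7 Apr 2014) before Marchetti (19 Dec 2012) before Marino (2 Dec 2011).
Leclerc, Kowalski and Sorensen are each designated emeritus, so the next rule applies.
Among Leclerc, Kowalski and Sorensen, by date the degree was conferred (later first): Leclerc (17 Sep 2012) before Kowalski (6 Jul 2005) before Sorensen (5 Jul 2002).
Order: Achebe, Marchetti, Marino, Lindqvist, Moreau, Leclerc, Kowalski, Sorensen. So position 7.

7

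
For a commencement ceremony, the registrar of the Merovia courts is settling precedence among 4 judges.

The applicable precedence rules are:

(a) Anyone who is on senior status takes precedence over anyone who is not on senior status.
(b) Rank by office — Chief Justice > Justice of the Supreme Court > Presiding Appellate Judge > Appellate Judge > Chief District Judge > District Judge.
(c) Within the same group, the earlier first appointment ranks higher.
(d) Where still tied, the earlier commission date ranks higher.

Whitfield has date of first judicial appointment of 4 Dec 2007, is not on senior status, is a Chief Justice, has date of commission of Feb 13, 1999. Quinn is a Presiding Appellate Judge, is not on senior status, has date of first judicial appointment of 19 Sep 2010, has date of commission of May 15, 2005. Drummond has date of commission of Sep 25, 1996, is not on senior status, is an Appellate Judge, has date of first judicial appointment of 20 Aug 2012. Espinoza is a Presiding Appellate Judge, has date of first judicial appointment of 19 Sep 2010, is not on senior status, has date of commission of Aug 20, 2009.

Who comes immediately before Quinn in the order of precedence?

Whitfield

By the first rule: Whitfield, Quinn, Espinoza and Drummond (each not on senior status).
Among Whitfield, Quinn, Espinoza and Drummond, by office: Whitfield (Chief Justice) before Quinn and Espinoza (Presiding Appellate Judge) before Drummond (Appellate Judge).
Quinn and Espinoza both have date of first judicial appointment 19 Sep 2010, so the next rule applies.
Among Quinn and Espinoza, by date of commission (earlier first): Quinn (May 15, 2005) before Espinoza (Aug 20, 2009).
Order: Whitfield, Quinn, Espinoza, Drummond.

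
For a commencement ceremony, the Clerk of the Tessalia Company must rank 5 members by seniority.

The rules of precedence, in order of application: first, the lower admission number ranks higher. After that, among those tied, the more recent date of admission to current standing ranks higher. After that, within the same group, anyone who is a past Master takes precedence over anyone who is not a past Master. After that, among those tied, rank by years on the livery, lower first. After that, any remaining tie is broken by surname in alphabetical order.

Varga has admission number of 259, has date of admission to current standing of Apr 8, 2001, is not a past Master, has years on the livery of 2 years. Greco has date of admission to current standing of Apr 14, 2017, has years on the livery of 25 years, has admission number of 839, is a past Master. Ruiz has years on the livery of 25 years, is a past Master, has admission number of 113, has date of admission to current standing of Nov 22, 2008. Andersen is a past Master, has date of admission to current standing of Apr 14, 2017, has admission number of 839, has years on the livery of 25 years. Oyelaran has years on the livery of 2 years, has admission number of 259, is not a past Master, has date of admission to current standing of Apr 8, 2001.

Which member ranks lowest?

Greco

By admission number (lower first): Ruiz (113); then Oyelaran and Varga (both 259); then Andersen and Greco (both 839).
Oyelaran and Varga both have date of admission to current standing Apr 8, 2001, so the next rule applies.
Oyelaran and Varga are each not a past Master, so the next rule applies.
Oyelaran and Varga both have years on the livery 2 years, so the next rule applies.
Among Oyelaran and Varga, alphabetically by surname: Oyelaran before Varga.
Andersen and Greco both have date of admission to current standing Apr 14, 2017, so the next rule applies.
Andersen and Greco are each a past Master, so the next rule applies.
Andersen and Greco both have years on the livery 25 years, so the next rule applies.
Among Andersen and Greco, alphabetically by surname: Andersen before Greco.
Order: Ruiz, Oyelaran, Varga, Andersen, Greco.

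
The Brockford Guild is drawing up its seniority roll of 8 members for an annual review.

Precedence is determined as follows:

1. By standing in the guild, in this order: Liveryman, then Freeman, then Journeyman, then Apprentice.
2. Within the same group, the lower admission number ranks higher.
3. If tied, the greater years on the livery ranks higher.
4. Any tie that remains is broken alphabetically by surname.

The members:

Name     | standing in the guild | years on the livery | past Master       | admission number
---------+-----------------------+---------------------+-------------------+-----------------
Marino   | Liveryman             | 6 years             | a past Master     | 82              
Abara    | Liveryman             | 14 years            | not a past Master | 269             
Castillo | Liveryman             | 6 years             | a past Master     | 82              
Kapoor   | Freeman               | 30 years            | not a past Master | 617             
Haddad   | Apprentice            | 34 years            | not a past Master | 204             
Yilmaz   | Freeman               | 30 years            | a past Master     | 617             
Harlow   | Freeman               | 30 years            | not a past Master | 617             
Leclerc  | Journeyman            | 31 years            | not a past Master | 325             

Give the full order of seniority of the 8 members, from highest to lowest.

By standing in the guild: Castillo, Marino and Abara (Liveryman); then Harlow, Kapoor and Yilmaz (Freeman); then Leclerc (Journeyman); then Haddad (Apprentice).
Among Castillo, Marino and Abara, by admission number (lower first): Castillo and Marino (82) before Abara (269).
Castillo and Marino both have years on the livery 6 years, so the next rule applies.
Among Castillo and Marino, alphabetically by surname: Castillo before Marino.
Harlow, Kapoor and Yilmaz all have admission number 617, so the next rule applies.
Harlow, Kapoor and Yilmaz all have years on the livery 30 years, so the next rule applies.
Among Harlow, Kapoor and Yilmaz, alphabetically by surname: Harlow before Kapoor before Yilmaz.
Full order: Castillo, Marino, Abara, Harlow, Kapoor, Yilmaz, Leclerc, Haddad.

Castillo, Marino, Abara, Harlow, Kapoor, Yilmaz, Leclerc, Haddad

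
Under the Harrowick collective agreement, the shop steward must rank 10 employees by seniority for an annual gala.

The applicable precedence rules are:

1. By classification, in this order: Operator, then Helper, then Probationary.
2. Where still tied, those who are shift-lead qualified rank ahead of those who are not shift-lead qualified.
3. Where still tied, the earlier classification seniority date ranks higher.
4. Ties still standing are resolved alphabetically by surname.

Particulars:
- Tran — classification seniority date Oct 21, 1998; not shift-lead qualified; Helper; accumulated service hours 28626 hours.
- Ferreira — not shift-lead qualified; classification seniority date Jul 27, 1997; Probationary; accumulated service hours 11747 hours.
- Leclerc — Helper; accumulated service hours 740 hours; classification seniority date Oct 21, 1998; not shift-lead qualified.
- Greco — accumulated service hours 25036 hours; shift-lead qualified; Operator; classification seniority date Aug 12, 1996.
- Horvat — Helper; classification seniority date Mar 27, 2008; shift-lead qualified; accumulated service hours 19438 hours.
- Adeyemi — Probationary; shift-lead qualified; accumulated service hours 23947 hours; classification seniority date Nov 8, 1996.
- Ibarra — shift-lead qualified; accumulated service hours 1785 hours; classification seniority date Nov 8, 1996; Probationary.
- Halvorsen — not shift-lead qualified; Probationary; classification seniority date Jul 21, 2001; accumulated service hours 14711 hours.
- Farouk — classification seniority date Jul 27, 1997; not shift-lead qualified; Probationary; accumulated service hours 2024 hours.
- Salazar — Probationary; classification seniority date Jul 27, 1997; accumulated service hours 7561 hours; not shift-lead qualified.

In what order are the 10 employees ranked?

By classification: Greco (Operator); then Horvat, Leclerc and Tran (Helper); then Adeyemi, Ibarra, Farouk, Ferreira, Salazar and Halvorsen (Probationary).
Among Horvat, Leclerc and Tran, shift-lead qualified before not shift-lead qualified: Horvat (shift-lead qualified) before Leclerc and Tran (not shift-lead qualified).
Leclerc and Tran both have classification seniority date Oct 21, 1998, so the next rule applies.
Among Leclerc and Tran, alphabetically by surname: Leclerc before Tran.
Among Adeyemi, Ibarra, Farouk, Ferreira, Salazar and Halvorsen, shift-lead qualified before not shift-lead qualified: Adeyemi and Ibarra (shift-lead qualified) before Farouk, Ferreira, Salazar and Halvorsen (not shift-lead qualified).
Adeyemi and Ibarra both have classification seniority date Nov 8, 1996, so the next rule applies.
Among Adeyemi and Ibarra, alphabetically by surname: Adeyemi before Ibarra.
Among Farouk, Ferreira, Salazar and Halvorsen, by classification seniority date (earlier first): Farouk, Ferreira and Salazar (Jul 27, 1997) before Halvorsen (Jul 21, 2001).
Among Farouk, Ferreira and Salazar, alphabetically by surname: Farouk before Ferreira before Salazar.
Full order: Greco, Horvat, Leclerc, Tran, Adeyemi, Ibarra, Farouk, Ferreira, Salazar, Halvorsen.

Greco, Horvat, Leclerc, Tran, Adeyemi, Ibarra, Farouk, Ferreira, Salazar, Halvorsen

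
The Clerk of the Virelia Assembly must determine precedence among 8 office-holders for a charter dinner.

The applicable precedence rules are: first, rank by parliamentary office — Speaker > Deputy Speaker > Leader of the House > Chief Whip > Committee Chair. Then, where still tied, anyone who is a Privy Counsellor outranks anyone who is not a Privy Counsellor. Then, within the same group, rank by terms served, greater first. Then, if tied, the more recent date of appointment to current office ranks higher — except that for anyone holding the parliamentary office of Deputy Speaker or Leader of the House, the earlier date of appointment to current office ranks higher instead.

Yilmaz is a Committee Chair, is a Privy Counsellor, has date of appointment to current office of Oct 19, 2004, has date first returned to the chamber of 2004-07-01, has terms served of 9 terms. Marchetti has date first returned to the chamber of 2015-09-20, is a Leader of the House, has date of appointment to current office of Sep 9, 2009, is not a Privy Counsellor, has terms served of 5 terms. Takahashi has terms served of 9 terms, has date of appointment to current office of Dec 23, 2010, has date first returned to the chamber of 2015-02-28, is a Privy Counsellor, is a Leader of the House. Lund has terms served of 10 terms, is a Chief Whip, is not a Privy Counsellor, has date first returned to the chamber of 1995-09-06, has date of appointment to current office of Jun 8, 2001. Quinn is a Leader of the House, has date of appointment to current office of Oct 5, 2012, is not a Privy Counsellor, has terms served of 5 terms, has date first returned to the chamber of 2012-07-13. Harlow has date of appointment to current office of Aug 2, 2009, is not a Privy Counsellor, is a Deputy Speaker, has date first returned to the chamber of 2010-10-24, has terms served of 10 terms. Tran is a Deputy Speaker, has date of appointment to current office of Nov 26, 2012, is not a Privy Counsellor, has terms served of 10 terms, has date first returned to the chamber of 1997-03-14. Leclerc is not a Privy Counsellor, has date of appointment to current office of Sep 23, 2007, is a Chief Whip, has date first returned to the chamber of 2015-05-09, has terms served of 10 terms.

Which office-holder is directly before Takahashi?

Tran

By parliamentary office: Harlow and Tran (Deputy Speaker); then Takahashi, Marchetti and Quinn (Leader of the House); then Leclerc and Lund (Chief Whip); then Yilmaz (Committee Chair).
Harlow and Tran are each not a Privy Counsellor, so the next rule applies.
Harlow and Tran both have terms served 10 terms, so the next rule applies.
Among Harlow and Tran, by date of appointment to current office (earlier first) (reversed rule for this group): Harlow (Aug 2, 2009) before Tran (Nov 26, 2012).
Among Takahashi, Marchetti and Quinn, a Privy Counsellor before not a Privy Counsellor: Takahashi (a Privy Counsellor) before Marchetti and Quinn (not a Privy Counsellor).
Marchetti and Quinn both have terms served 5 terms, so the next rule applies.
Among Marchetti and Quinn, by date of appointment to current office (earlier first) (reversed rule for this group): Marchetti (Sep 9, 2009) before Quinn (Oct 5, 2012).
Leclerc and Lund are each not a Privy Counsellor, so the next rule applies.
Leclerc and Lund both have terms served 10 terms, so the next rule applies.
Among Leclerc and Lund, by date of appointment to current office (later first): Leclerc (Sep 23, 2007) before Lund (Jun 8, 2001).
Order: Harlow, Tran, Takahashi, Marchetti, Quinn, Leclerc, Lund, Yilmaz.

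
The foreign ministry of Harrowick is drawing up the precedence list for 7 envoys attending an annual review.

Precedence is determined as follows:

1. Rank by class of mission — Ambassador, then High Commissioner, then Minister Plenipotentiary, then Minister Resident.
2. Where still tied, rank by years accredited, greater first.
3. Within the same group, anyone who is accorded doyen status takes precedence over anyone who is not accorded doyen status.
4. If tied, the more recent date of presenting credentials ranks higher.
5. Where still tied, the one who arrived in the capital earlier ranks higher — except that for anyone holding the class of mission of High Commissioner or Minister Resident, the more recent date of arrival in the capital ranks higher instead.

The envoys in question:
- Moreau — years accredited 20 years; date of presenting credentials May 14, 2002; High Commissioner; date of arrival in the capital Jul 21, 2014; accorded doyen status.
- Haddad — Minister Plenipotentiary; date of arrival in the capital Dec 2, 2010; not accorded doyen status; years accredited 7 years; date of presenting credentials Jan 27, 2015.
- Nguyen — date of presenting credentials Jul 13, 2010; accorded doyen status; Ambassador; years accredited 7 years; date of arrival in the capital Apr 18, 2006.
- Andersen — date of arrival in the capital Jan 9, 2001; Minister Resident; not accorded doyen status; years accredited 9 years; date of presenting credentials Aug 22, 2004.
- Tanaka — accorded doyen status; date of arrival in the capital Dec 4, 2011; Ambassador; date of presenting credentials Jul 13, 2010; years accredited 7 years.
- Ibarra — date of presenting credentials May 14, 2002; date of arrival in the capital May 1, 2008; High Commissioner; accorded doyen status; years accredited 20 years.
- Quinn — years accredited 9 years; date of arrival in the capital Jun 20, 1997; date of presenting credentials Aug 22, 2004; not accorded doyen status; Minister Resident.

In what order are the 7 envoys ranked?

Nguyen, Tanaka, Moreau, Ibarra, Haddad, Andersen, Quinn

By class of mission: Nguyen and Tanaka (Ambassador); then Moreau and Ibarra (High Commissioner); then Haddad (Minister Plenipotentiary); then Andersen and Quinn (Minister Resident).
Nguyen and Tanaka both have years accredited 7 years, so the next rule applies.
Nguyen and Tanaka are each accorded doyen status, so the next rule applies.
Nguyen and Tanaka both have date of presenting credentials Jul 13, 2010, so the next rule applies.
Among Nguyen and Tanaka, by date of arrival in the capital (earlier first): Nguyen (Apr 18, 2006) before Tanaka (Dec 4, 2011).
Moreau and Ibarra both have years accredited 20 years, so the next rule applies.
Moreau and Ibarra are each accorded doyen status, so the next rule applies.
Moreau and Ibarra both have date of presenting credentials May 14, 2002, so the next rule applies.
Among Moreau and Ibarra, by date of arrival in the capital (later first) (reversed rule for this group): Moreau (Jul 21, 2014) before Ibarra (May 1, 2008).
Andersen and Quinn both have years accredited 9 years, so the next rule applies.
Andersen and Quinn are each not accorded doyen status, so the next rule applies.
Andersen and Quinn both have date of presenting credentials Aug 22, 2004, so the next rule applies.
Among Andersen and Quinn, by date of arrival in the capital (later first) (reversed rule for this group): Andersen (Jan 9, 2001) before Quinn (Jun 20, 1997).
Full order: Nguyen, Tanaka, Moreau, Ibarra, Haddad, Andersen, Quinn.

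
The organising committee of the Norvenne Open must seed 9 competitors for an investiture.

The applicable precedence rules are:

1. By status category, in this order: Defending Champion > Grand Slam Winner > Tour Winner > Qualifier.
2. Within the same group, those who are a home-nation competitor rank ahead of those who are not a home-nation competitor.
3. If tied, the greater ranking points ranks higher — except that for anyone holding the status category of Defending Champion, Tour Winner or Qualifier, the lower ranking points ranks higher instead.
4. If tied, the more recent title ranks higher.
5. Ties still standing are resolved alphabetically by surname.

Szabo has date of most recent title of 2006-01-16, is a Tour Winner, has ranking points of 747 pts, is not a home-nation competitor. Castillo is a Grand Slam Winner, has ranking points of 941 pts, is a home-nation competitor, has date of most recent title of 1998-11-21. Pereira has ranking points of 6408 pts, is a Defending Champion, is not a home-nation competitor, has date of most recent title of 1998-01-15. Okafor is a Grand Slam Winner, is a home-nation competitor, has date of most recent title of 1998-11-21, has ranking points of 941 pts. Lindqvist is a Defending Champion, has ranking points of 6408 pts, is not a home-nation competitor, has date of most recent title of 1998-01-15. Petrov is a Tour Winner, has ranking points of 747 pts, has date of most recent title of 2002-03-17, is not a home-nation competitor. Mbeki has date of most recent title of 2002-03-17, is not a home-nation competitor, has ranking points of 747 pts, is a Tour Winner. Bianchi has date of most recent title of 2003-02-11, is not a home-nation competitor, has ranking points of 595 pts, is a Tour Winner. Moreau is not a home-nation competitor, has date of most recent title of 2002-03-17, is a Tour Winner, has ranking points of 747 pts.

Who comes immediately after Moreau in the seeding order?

Petrov

By status category: Lindqvist and Pereira (Defending Champion); then Castillo and Okafor (Grand Slam Winner); then Bianchi, Szabo, Mbeki, Moreau and Petrov (Tour Winner).
Lindqvist and Pereira are each not a home-nation competitor, so the next rule applies.
Lindqvist and Pereira both have ranking points 6408 pts, so the next rule applies.
Lindqvist and Pereira both have date of most recent title 1998-01-15, so the next rule applies.
Among Lindqvist and Pereira, alphabetically by surname: Lindqvist before Pereira.
Castillo and Okafor are each a home-nation competitor, so the next rule applies.
Castillo and Okafor both have ranking points 941 pts, so the next rule applies.
Castillo and Okafor both have date of most recent title 1998-11-21, so the next rule applies.
Among Castillo and Okafor, alphabetically by surname: Castillo before Okafor.
Bianchi, Szabo, Mbeki, Moreau and Petrov are each not a home-nation competitor, so the next rule applies.
Among Bianchi, Szabo, Mbeki, Moreau and Petrov, by ranking points (lower first) (reversed rule for this group): Bianchi (595 pts) before Szabo, Mbeki, Moreau and Petrov (747 pts).
Among Szabo, Mbeki, Moreau and Petrov, by date of most recent title (later first): Szabo (2006-01-16) before Mbeki, Moreau and Petrov (2002-03-17).
Among Mbeki, Moreau and Petrov, alphabetically by surname: Mbeki before Moreau before Petrov.
Order: Lindqvist, Pereira, Castillo, Okafor, Bianchi, Szabo, Mbeki, Moreau, Petrov.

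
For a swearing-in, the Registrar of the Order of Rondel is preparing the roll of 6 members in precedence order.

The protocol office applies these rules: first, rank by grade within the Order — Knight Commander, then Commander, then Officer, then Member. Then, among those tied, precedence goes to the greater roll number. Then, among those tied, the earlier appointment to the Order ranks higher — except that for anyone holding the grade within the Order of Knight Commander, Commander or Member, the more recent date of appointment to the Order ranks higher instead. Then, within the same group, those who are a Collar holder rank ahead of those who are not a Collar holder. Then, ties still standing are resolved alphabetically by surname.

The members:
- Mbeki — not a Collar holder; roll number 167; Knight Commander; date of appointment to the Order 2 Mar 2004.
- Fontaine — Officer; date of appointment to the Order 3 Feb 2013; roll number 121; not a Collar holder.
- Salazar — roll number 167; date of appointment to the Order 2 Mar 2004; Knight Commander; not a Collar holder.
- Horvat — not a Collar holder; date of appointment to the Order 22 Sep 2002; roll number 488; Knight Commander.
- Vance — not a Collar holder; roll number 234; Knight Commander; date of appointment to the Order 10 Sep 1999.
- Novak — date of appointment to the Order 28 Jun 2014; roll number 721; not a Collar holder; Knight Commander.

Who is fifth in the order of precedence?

By grade within the Order: Novak, Horvat, Vance, Mbeki and Salazar (Knight Commander); then Fontaine (Officer).
Among Novak, Horvat, Vance, Mbeki and Salazar, by roll number (higher first): Novak (721) before Horvat (488) before Vance (234) before Mbeki and Salazar (167).
Mbeki and Salazar both have date of appointment to the Order 2 Mar 2004, so the next rule applies.
Mbeki and Salazar are each not a Collar holder, so the next rule applies.
Among Mbeki and Salazar, alphabetically by surname: Mbeki before Salazar.
Order: Novak, Horvat, Vance, Mbeki, Salazar, Fontaine.

Salazar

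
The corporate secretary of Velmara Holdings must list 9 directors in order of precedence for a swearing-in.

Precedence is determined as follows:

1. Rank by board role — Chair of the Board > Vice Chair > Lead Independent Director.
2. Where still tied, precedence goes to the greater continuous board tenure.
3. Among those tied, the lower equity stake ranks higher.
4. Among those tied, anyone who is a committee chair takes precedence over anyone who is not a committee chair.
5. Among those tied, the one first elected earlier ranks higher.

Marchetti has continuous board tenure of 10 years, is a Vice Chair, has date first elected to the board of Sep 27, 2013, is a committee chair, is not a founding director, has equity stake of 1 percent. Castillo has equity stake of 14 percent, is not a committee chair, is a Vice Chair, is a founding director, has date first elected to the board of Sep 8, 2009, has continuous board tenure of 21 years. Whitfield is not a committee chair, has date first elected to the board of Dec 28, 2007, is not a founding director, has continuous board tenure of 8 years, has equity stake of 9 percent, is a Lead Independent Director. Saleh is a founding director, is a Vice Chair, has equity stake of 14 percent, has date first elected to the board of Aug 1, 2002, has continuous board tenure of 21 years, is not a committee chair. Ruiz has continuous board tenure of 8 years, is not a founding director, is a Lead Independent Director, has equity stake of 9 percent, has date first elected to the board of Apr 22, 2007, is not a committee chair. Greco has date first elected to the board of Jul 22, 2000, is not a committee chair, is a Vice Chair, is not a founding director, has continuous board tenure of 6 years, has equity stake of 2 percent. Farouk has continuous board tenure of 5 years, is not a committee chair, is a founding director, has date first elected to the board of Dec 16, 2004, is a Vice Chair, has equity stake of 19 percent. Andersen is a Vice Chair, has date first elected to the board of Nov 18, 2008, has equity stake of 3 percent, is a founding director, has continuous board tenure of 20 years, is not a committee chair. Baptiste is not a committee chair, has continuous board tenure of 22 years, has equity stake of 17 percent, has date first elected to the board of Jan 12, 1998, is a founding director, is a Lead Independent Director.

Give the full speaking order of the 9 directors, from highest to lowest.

By board role: Saleh, Castillo, Andersen, Marchetti, Greco and Farouk (Vice Chair); then Baptiste, Ruiz and Whitfield (Lead Independent Director).
Among Saleh, Castillo, Andersen, Marchetti, Greco and Farouk, by continuous board tenure (higher first): Saleh and Castillo (21 years) before Andersen (20 years) before Marchetti (10 years) before Greco (6 years) before Farouk (5 years).
Saleh and Castillo both have equity stake 14 percent, so the next rule applies.
Saleh and Castillo are each not a committee chair, so the next rule applies.
Among Saleh and Castillo, by date first elected to the board (earlier first): Saleh (Aug 1, 2002) before Castillo (Sep 8, 2009).
Among Baptiste, Ruiz and Whitfield, by continuous board tenure (higher first): Baptiste (22 years) before Ruiz and Whitfield (8 years).
Ruiz and Whitfield both have equity stake 9 percent, so the next rule applies.
Ruiz and Whitfield are each not a committee chair, so the next rule applies.
Among Ruiz and Whitfield, by date first elected to the board (earlier first): Ruiz (Apr 22, 2007) before Whitfield (Dec 28, 2007).
Full order: Saleh, Castillo, Andersen, Marchetti, Greco, Farouk, Baptiste, Ruiz, Whitfield.

Saleh, Castillo, Andersen, Marchetti, Greco, Farouk, Baptiste, Ruiz, Whitfield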